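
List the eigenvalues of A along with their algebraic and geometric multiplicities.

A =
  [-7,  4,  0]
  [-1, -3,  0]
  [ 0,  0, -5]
λ = -5: alg = 3, geom = 2

Step 1 — factor the characteristic polynomial to read off the algebraic multiplicities:
  χ_A(x) = (x + 5)^3

Step 2 — compute geometric multiplicities via the rank-nullity identity g(λ) = n − rank(A − λI):
  rank(A − (-5)·I) = 1, so dim ker(A − (-5)·I) = n − 1 = 2

Summary:
  λ = -5: algebraic multiplicity = 3, geometric multiplicity = 2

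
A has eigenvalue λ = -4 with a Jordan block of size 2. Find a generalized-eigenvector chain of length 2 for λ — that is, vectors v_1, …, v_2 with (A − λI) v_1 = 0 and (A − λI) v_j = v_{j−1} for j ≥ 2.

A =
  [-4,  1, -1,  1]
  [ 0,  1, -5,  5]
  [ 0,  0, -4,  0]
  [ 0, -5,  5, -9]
A Jordan chain for λ = -4 of length 2:
v_1 = (1, 5, 0, -5)ᵀ
v_2 = (0, 1, 0, 0)ᵀ

Let N = A − (-4)·I. We want v_2 with N^2 v_2 = 0 but N^1 v_2 ≠ 0; then v_{j-1} := N · v_j for j = 2, …, 2.

Pick v_2 = (0, 1, 0, 0)ᵀ.
Then v_1 = N · v_2 = (1, 5, 0, -5)ᵀ.

Sanity check: (A − (-4)·I) v_1 = (0, 0, 0, 0)ᵀ = 0. ✓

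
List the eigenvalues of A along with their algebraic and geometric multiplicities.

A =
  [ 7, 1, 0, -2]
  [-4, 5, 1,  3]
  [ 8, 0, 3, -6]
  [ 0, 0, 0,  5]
λ = 5: alg = 4, geom = 2

Step 1 — factor the characteristic polynomial to read off the algebraic multiplicities:
  χ_A(x) = (x - 5)^4

Step 2 — compute geometric multiplicities via the rank-nullity identity g(λ) = n − rank(A − λI):
  rank(A − (5)·I) = 2, so dim ker(A − (5)·I) = n − 2 = 2

Summary:
  λ = 5: algebraic multiplicity = 4, geometric multiplicity = 2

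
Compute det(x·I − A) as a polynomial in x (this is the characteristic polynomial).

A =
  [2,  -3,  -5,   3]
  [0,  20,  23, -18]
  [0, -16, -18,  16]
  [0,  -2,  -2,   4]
x^4 - 8*x^3 + 24*x^2 - 32*x + 16

Expanding det(x·I − A) (e.g. by cofactor expansion or by noting that A is similar to its Jordan form J, which has the same characteristic polynomial as A) gives
  χ_A(x) = x^4 - 8*x^3 + 24*x^2 - 32*x + 16
which factors as (x - 2)^4. The eigenvalues (with algebraic multiplicities) are λ = 2 with multiplicity 4.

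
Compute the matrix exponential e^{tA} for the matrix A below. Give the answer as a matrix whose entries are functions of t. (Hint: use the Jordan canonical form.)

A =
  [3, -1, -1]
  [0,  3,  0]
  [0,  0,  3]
e^{tA} =
  [exp(3*t), -t*exp(3*t), -t*exp(3*t)]
  [0, exp(3*t), 0]
  [0, 0, exp(3*t)]

Strategy: write A = P · J · P⁻¹ where J is a Jordan canonical form, so e^{tA} = P · e^{tJ} · P⁻¹, and e^{tJ} can be computed block-by-block.

A has Jordan form
J =
  [3, 1, 0]
  [0, 3, 0]
  [0, 0, 3]
(up to reordering of blocks).

Per-block formulas:
  For a 2×2 Jordan block J_2(3): exp(t · J_2(3)) = e^(3t)·(I + t·N), where N is the 2×2 nilpotent shift.
  For a 1×1 block at λ = 3: exp(t · [3]) = [e^(3t)].

After assembling e^{tJ} and conjugating by P, we get:

e^{tA} =
  [exp(3*t), -t*exp(3*t), -t*exp(3*t)]
  [0, exp(3*t), 0]
  [0, 0, exp(3*t)]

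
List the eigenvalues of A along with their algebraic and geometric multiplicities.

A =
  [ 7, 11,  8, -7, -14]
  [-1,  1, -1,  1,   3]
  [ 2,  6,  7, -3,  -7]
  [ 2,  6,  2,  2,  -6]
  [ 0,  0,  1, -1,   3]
λ = 4: alg = 5, geom = 2

Step 1 — factor the characteristic polynomial to read off the algebraic multiplicities:
  χ_A(x) = (x - 4)^5

Step 2 — compute geometric multiplicities via the rank-nullity identity g(λ) = n − rank(A − λI):
  rank(A − (4)·I) = 3, so dim ker(A − (4)·I) = n − 3 = 2

Summary:
  λ = 4: algebraic multiplicity = 5, geometric multiplicity = 2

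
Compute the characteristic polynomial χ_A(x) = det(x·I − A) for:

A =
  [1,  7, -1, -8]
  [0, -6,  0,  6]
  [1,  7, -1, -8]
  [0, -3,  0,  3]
x^4 + 3*x^3

Expanding det(x·I − A) (e.g. by cofactor expansion or by noting that A is similar to its Jordan form J, which has the same characteristic polynomial as A) gives
  χ_A(x) = x^4 + 3*x^3
which factors as x^3*(x + 3). The eigenvalues (with algebraic multiplicities) are λ = -3 with multiplicity 1, λ = 0 with multiplicity 3.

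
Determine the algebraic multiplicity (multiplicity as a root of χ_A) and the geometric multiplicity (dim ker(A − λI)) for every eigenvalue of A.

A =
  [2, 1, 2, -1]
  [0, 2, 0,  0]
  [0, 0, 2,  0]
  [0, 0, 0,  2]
λ = 2: alg = 4, geom = 3

Step 1 — factor the characteristic polynomial to read off the algebraic multiplicities:
  χ_A(x) = (x - 2)^4

Step 2 — compute geometric multiplicities via the rank-nullity identity g(λ) = n − rank(A − λI):
  rank(A − (2)·I) = 1, so dim ker(A − (2)·I) = n − 1 = 3

Summary:
  λ = 2: algebraic multiplicity = 4, geometric multiplicity = 3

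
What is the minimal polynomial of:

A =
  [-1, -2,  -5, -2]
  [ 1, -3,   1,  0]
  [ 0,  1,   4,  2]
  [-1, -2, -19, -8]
x^3 + 6*x^2 + 12*x + 8

The characteristic polynomial is χ_A(x) = (x + 2)^4, so the eigenvalues are known. The minimal polynomial is
  m_A(x) = Π_λ (x − λ)^{k_λ}
where k_λ is the size of the *largest* Jordan block for λ (equivalently, the smallest k with (A − λI)^k v = 0 for every generalised eigenvector v of λ).

  λ = -2: largest Jordan block has size 3, contributing (x + 2)^3

So m_A(x) = (x + 2)^3 = x^3 + 6*x^2 + 12*x + 8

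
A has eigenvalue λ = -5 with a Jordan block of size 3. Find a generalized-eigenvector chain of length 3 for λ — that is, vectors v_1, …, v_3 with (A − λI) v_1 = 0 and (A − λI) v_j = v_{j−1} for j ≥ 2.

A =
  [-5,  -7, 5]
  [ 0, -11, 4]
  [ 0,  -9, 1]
A Jordan chain for λ = -5 of length 3:
v_1 = (-3, 0, 0)ᵀ
v_2 = (-7, -6, -9)ᵀ
v_3 = (0, 1, 0)ᵀ

Let N = A − (-5)·I. We want v_3 with N^3 v_3 = 0 but N^2 v_3 ≠ 0; then v_{j-1} := N · v_j for j = 3, …, 2.

Pick v_3 = (0, 1, 0)ᵀ.
Then v_2 = N · v_3 = (-7, -6, -9)ᵀ.
Then v_1 = N · v_2 = (-3, 0, 0)ᵀ.

Sanity check: (A − (-5)·I) v_1 = (0, 0, 0)ᵀ = 0. ✓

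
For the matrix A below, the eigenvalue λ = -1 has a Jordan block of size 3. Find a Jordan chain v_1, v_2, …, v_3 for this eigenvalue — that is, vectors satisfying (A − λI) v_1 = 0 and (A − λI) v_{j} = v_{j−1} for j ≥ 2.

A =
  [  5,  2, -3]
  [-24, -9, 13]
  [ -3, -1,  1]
A Jordan chain for λ = -1 of length 3:
v_1 = (-3, 9, 0)ᵀ
v_2 = (6, -24, -3)ᵀ
v_3 = (1, 0, 0)ᵀ

Let N = A − (-1)·I. We want v_3 with N^3 v_3 = 0 but N^2 v_3 ≠ 0; then v_{j-1} := N · v_j for j = 3, …, 2.

Pick v_3 = (1, 0, 0)ᵀ.
Then v_2 = N · v_3 = (6, -24, -3)ᵀ.
Then v_1 = N · v_2 = (-3, 9, 0)ᵀ.

Sanity check: (A − (-1)·I) v_1 = (0, 0, 0)ᵀ = 0. ✓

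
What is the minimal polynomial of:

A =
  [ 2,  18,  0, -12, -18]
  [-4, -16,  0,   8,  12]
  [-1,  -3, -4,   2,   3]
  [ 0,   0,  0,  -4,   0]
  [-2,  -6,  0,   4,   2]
x^2 + 8*x + 16

The characteristic polynomial is χ_A(x) = (x + 4)^5, so the eigenvalues are known. The minimal polynomial is
  m_A(x) = Π_λ (x − λ)^{k_λ}
where k_λ is the size of the *largest* Jordan block for λ (equivalently, the smallest k with (A − λI)^k v = 0 for every generalised eigenvector v of λ).

  λ = -4: largest Jordan block has size 2, contributing (x + 4)^2

So m_A(x) = (x + 4)^2 = x^2 + 8*x + 16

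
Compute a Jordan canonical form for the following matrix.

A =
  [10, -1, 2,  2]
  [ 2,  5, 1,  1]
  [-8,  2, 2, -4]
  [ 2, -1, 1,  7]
J_3(6) ⊕ J_1(6)

The characteristic polynomial is
  det(x·I − A) = x^4 - 24*x^3 + 216*x^2 - 864*x + 1296 = (x - 6)^4

Eigenvalues and multiplicities (the geometric multiplicity of λ is n − rank(A − λI), which equals the number of Jordan blocks for λ):
  λ = 6: algebraic multiplicity = 4, geometric multiplicity = 2

Determining the block sizes for each eigenvalue:
  λ = 6: with am = 4 and gm = 2, the partition is not yet determined (e.g. several partitions of 4 into 2 parts exist). Let N = A − (6)·I. Computing rank(N^1) = 2, rank(N^2) = 1, rank(N^3) = 0; the number of blocks of size ≥ j is rank(N^{j−1}) − rank(N^j), giving [2, 1, 1]. So we have 1 block(s) of size 3, 1 block(s) of size 1 → block sizes [3, 1]

Assembling the blocks gives a Jordan form
J =
  [6, 1, 0, 0]
  [0, 6, 1, 0]
  [0, 0, 6, 0]
  [0, 0, 0, 6]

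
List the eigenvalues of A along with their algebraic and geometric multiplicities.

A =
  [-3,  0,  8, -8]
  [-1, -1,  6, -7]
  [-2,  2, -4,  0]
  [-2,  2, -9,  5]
λ = -3: alg = 2, geom = 1; λ = -2: alg = 1, geom = 1; λ = 5: alg = 1, geom = 1

Step 1 — factor the characteristic polynomial to read off the algebraic multiplicities:
  χ_A(x) = (x - 5)*(x + 2)*(x + 3)^2

Step 2 — compute geometric multiplicities via the rank-nullity identity g(λ) = n − rank(A − λI):
  rank(A − (-3)·I) = 3, so dim ker(A − (-3)·I) = n − 3 = 1
  rank(A − (-2)·I) = 3, so dim ker(A − (-2)·I) = n − 3 = 1
  rank(A − (5)·I) = 3, so dim ker(A − (5)·I) = n − 3 = 1

Summary:
  λ = -3: algebraic multiplicity = 2, geometric multiplicity = 1
  λ = -2: algebraic multiplicity = 1, geometric multiplicity = 1
  λ = 5: algebraic multiplicity = 1, geometric multiplicity = 1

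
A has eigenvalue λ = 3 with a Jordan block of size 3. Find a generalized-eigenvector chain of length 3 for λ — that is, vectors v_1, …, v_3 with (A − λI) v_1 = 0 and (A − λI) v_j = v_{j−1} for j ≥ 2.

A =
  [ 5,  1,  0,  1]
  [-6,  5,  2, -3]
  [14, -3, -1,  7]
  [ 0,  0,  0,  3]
A Jordan chain for λ = 3 of length 3:
v_1 = (-2, 4, -10, 0)ᵀ
v_2 = (2, -6, 14, 0)ᵀ
v_3 = (1, 0, 0, 0)ᵀ

Let N = A − (3)·I. We want v_3 with N^3 v_3 = 0 but N^2 v_3 ≠ 0; then v_{j-1} := N · v_j for j = 3, …, 2.

Pick v_3 = (1, 0, 0, 0)ᵀ.
Then v_2 = N · v_3 = (2, -6, 14, 0)ᵀ.
Then v_1 = N · v_2 = (-2, 4, -10, 0)ᵀ.

Sanity check: (A − (3)·I) v_1 = (0, 0, 0, 0)ᵀ = 0. ✓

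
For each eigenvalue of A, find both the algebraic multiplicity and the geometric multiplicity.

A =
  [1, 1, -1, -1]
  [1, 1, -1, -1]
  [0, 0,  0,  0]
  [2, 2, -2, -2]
λ = 0: alg = 4, geom = 3

Step 1 — factor the characteristic polynomial to read off the algebraic multiplicities:
  χ_A(x) = x^4

Step 2 — compute geometric multiplicities via the rank-nullity identity g(λ) = n − rank(A − λI):
  rank(A − (0)·I) = 1, so dim ker(A − (0)·I) = n − 1 = 3

Summary:
  λ = 0: algebraic multiplicity = 4, geometric multiplicity = 3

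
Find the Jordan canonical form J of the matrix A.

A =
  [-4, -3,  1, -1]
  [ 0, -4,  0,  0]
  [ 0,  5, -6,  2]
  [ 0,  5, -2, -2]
J_2(-4) ⊕ J_2(-4)

The characteristic polynomial is
  det(x·I − A) = x^4 + 16*x^3 + 96*x^2 + 256*x + 256 = (x + 4)^4

Eigenvalues and multiplicities (the geometric multiplicity of λ is n − rank(A − λI), which equals the number of Jordan blocks for λ):
  λ = -4: algebraic multiplicity = 4, geometric multiplicity = 2

Determining the block sizes for each eigenvalue:
  λ = -4: with am = 4 and gm = 2, the partition is not yet determined (e.g. several partitions of 4 into 2 parts exist). Let N = A − (-4)·I. Computing rank(N^1) = 2, rank(N^2) = 0; the number of blocks of size ≥ j is rank(N^{j−1}) − rank(N^j), giving [2, 2]. So we have 2 block(s) of size 2 → block sizes [2, 2]

Assembling the blocks gives a Jordan form
J =
  [-4,  1,  0,  0]
  [ 0, -4,  0,  0]
  [ 0,  0, -4,  1]
  [ 0,  0,  0, -4]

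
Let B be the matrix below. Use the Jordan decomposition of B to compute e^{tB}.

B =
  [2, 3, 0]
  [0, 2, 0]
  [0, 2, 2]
e^{tB} =
  [exp(2*t), 3*t*exp(2*t), 0]
  [0, exp(2*t), 0]
  [0, 2*t*exp(2*t), exp(2*t)]

Strategy: write B = P · J · P⁻¹ where J is a Jordan canonical form, so e^{tB} = P · e^{tJ} · P⁻¹, and e^{tJ} can be computed block-by-block.

B has Jordan form
J =
  [2, 1, 0]
  [0, 2, 0]
  [0, 0, 2]
(up to reordering of blocks).

Per-block formulas:
  For a 1×1 block at λ = 2: exp(t · [2]) = [e^(2t)].
  For a 2×2 Jordan block J_2(2): exp(t · J_2(2)) = e^(2t)·(I + t·N), where N is the 2×2 nilpotent shift.

After assembling e^{tJ} and conjugating by P, we get:

e^{tB} =
  [exp(2*t), 3*t*exp(2*t), 0]
  [0, exp(2*t), 0]
  [0, 2*t*exp(2*t), exp(2*t)]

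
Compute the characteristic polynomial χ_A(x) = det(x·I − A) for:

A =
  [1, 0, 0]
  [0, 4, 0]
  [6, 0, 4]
x^3 - 9*x^2 + 24*x - 16

Expanding det(x·I − A) (e.g. by cofactor expansion or by noting that A is similar to its Jordan form J, which has the same characteristic polynomial as A) gives
  χ_A(x) = x^3 - 9*x^2 + 24*x - 16
which factors as (x - 4)^2*(x - 1). The eigenvalues (with algebraic multiplicities) are λ = 1 with multiplicity 1, λ = 4 with multiplicity 2.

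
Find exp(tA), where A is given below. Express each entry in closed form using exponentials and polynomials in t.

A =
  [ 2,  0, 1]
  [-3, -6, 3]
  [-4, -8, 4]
e^{tA} =
  [2*t + 1, -4*t^2, 3*t^2 + t]
  [-3*t, 6*t^2 - 6*t + 1, -9*t^2/2 + 3*t]
  [-4*t, 8*t^2 - 8*t, -6*t^2 + 4*t + 1]

Strategy: write A = P · J · P⁻¹ where J is a Jordan canonical form, so e^{tA} = P · e^{tJ} · P⁻¹, and e^{tJ} can be computed block-by-block.

A has Jordan form
J =
  [0, 1, 0]
  [0, 0, 1]
  [0, 0, 0]
(up to reordering of blocks).

Per-block formulas:
  For a 3×3 Jordan block J_3(0): exp(t · J_3(0)) = e^(0t)·(I + t·N + (t^2/2)·N^2), where N is the 3×3 nilpotent shift.

After assembling e^{tJ} and conjugating by P, we get:

e^{tA} =
  [2*t + 1, -4*t^2, 3*t^2 + t]
  [-3*t, 6*t^2 - 6*t + 1, -9*t^2/2 + 3*t]
  [-4*t, 8*t^2 - 8*t, -6*t^2 + 4*t + 1]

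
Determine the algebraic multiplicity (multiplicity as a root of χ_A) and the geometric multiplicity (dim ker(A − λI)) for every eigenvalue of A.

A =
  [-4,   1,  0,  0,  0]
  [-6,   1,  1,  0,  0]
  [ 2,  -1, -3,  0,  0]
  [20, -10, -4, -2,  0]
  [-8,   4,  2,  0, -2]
λ = -2: alg = 5, geom = 3

Step 1 — factor the characteristic polynomial to read off the algebraic multiplicities:
  χ_A(x) = (x + 2)^5

Step 2 — compute geometric multiplicities via the rank-nullity identity g(λ) = n − rank(A − λI):
  rank(A − (-2)·I) = 2, so dim ker(A − (-2)·I) = n − 2 = 3

Summary:
  λ = -2: algebraic multiplicity = 5, geometric multiplicity = 3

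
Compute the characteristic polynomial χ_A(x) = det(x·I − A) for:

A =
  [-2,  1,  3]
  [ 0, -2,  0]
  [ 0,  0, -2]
x^3 + 6*x^2 + 12*x + 8

Expanding det(x·I − A) (e.g. by cofactor expansion or by noting that A is similar to its Jordan form J, which has the same characteristic polynomial as A) gives
  χ_A(x) = x^3 + 6*x^2 + 12*x + 8
which factors as (x + 2)^3. The eigenvalues (with algebraic multiplicities) are λ = -2 with multiplicity 3.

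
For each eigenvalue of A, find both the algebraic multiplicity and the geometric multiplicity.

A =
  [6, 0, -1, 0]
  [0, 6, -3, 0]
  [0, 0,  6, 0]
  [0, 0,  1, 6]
λ = 6: alg = 4, geom = 3

Step 1 — factor the characteristic polynomial to read off the algebraic multiplicities:
  χ_A(x) = (x - 6)^4

Step 2 — compute geometric multiplicities via the rank-nullity identity g(λ) = n − rank(A − λI):
  rank(A − (6)·I) = 1, so dim ker(A − (6)·I) = n − 1 = 3

Summary:
  λ = 6: algebraic multiplicity = 4, geometric multiplicity = 3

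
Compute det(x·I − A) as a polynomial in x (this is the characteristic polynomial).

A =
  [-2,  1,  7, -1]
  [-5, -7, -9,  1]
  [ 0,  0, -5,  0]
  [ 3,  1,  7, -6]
x^4 + 20*x^3 + 150*x^2 + 500*x + 625

Expanding det(x·I − A) (e.g. by cofactor expansion or by noting that A is similar to its Jordan form J, which has the same characteristic polynomial as A) gives
  χ_A(x) = x^4 + 20*x^3 + 150*x^2 + 500*x + 625
which factors as (x + 5)^4. The eigenvalues (with algebraic multiplicities) are λ = -5 with multiplicity 4.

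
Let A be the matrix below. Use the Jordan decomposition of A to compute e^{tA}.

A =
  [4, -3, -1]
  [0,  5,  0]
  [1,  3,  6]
e^{tA} =
  [-t*exp(5*t) + exp(5*t), -3*t*exp(5*t), -t*exp(5*t)]
  [0, exp(5*t), 0]
  [t*exp(5*t), 3*t*exp(5*t), t*exp(5*t) + exp(5*t)]

Strategy: write A = P · J · P⁻¹ where J is a Jordan canonical form, so e^{tA} = P · e^{tJ} · P⁻¹, and e^{tJ} can be computed block-by-block.

A has Jordan form
J =
  [5, 1, 0]
  [0, 5, 0]
  [0, 0, 5]
(up to reordering of blocks).

Per-block formulas:
  For a 1×1 block at λ = 5: exp(t · [5]) = [e^(5t)].
  For a 2×2 Jordan block J_2(5): exp(t · J_2(5)) = e^(5t)·(I + t·N), where N is the 2×2 nilpotent shift.

After assembling e^{tJ} and conjugating by P, we get:

e^{tA} =
  [-t*exp(5*t) + exp(5*t), -3*t*exp(5*t), -t*exp(5*t)]
  [0, exp(5*t), 0]
  [t*exp(5*t), 3*t*exp(5*t), t*exp(5*t) + exp(5*t)]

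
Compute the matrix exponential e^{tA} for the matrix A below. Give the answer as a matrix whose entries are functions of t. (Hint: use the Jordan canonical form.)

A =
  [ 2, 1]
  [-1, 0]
e^{tA} =
  [t*exp(t) + exp(t), t*exp(t)]
  [-t*exp(t), -t*exp(t) + exp(t)]

Strategy: write A = P · J · P⁻¹ where J is a Jordan canonical form, so e^{tA} = P · e^{tJ} · P⁻¹, and e^{tJ} can be computed block-by-block.

A has Jordan form
J =
  [1, 1]
  [0, 1]
(up to reordering of blocks).

Per-block formulas:
  For a 2×2 Jordan block J_2(1): exp(t · J_2(1)) = e^(1t)·(I + t·N), where N is the 2×2 nilpotent shift.

After assembling e^{tJ} and conjugating by P, we get:

e^{tA} =
  [t*exp(t) + exp(t), t*exp(t)]
  [-t*exp(t), -t*exp(t) + exp(t)]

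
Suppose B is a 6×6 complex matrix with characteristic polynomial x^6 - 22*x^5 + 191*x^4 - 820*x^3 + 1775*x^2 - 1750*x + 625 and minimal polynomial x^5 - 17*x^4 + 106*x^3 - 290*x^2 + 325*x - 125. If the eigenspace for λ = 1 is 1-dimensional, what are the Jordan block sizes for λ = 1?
Block sizes for λ = 1: [2]

Step 1 — from the characteristic polynomial, algebraic multiplicity of λ = 1 is 2. From dim ker(B − (1)·I) = 1, there are exactly 1 Jordan blocks for λ = 1.
Step 2 — from the minimal polynomial, the factor (x − 1)^2 tells us the largest block for λ = 1 has size 2.
Step 3 — with total size 2, 1 blocks, and largest block 2, the block sizes (in nonincreasing order) are [2].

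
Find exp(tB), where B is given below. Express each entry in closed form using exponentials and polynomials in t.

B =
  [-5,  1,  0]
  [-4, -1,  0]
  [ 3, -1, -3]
e^{tB} =
  [-2*t*exp(-3*t) + exp(-3*t), t*exp(-3*t), 0]
  [-4*t*exp(-3*t), 2*t*exp(-3*t) + exp(-3*t), 0]
  [-t^2*exp(-3*t) + 3*t*exp(-3*t), t^2*exp(-3*t)/2 - t*exp(-3*t), exp(-3*t)]

Strategy: write B = P · J · P⁻¹ where J is a Jordan canonical form, so e^{tB} = P · e^{tJ} · P⁻¹, and e^{tJ} can be computed block-by-block.

B has Jordan form
J =
  [-3,  1,  0]
  [ 0, -3,  1]
  [ 0,  0, -3]
(up to reordering of blocks).

Per-block formulas:
  For a 3×3 Jordan block J_3(-3): exp(t · J_3(-3)) = e^(-3t)·(I + t·N + (t^2/2)·N^2), where N is the 3×3 nilpotent shift.

After assembling e^{tJ} and conjugating by P, we get:

e^{tB} =
  [-2*t*exp(-3*t) + exp(-3*t), t*exp(-3*t), 0]
  [-4*t*exp(-3*t), 2*t*exp(-3*t) + exp(-3*t), 0]
  [-t^2*exp(-3*t) + 3*t*exp(-3*t), t^2*exp(-3*t)/2 - t*exp(-3*t), exp(-3*t)]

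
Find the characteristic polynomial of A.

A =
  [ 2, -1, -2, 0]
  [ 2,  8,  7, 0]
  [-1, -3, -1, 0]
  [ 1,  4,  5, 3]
x^4 - 12*x^3 + 54*x^2 - 108*x + 81

Expanding det(x·I − A) (e.g. by cofactor expansion or by noting that A is similar to its Jordan form J, which has the same characteristic polynomial as A) gives
  χ_A(x) = x^4 - 12*x^3 + 54*x^2 - 108*x + 81
which factors as (x - 3)^4. The eigenvalues (with algebraic multiplicities) are λ = 3 with multiplicity 4.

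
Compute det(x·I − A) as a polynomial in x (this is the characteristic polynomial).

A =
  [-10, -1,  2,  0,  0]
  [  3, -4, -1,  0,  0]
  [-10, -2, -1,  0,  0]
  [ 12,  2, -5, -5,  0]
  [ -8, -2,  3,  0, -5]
x^5 + 25*x^4 + 250*x^3 + 1250*x^2 + 3125*x + 3125

Expanding det(x·I − A) (e.g. by cofactor expansion or by noting that A is similar to its Jordan form J, which has the same characteristic polynomial as A) gives
  χ_A(x) = x^5 + 25*x^4 + 250*x^3 + 1250*x^2 + 3125*x + 3125
which factors as (x + 5)^5. The eigenvalues (with algebraic multiplicities) are λ = -5 with multiplicity 5.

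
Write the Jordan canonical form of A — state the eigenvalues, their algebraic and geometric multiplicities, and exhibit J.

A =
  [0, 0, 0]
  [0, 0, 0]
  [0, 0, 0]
J_1(0) ⊕ J_1(0) ⊕ J_1(0)

The characteristic polynomial is
  det(x·I − A) = x^3

Eigenvalues and multiplicities (the geometric multiplicity of λ is n − rank(A − λI), which equals the number of Jordan blocks for λ):
  λ = 0: algebraic multiplicity = 3, geometric multiplicity = 3

Determining the block sizes for each eigenvalue:
  λ = 0: gm = am = 3, so every block has size 1 → block sizes [1, 1, 1]

Assembling the blocks gives a Jordan form
J =
  [0, 0, 0]
  [0, 0, 0]
  [0, 0, 0]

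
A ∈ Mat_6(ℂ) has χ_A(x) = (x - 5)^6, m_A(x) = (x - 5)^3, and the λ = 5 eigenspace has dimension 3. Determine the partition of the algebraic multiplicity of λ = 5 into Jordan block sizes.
Block sizes for λ = 5: [3, 2, 1]

Step 1 — from the characteristic polynomial, algebraic multiplicity of λ = 5 is 6. From dim ker(A − (5)·I) = 3, there are exactly 3 Jordan blocks for λ = 5.
Step 2 — from the minimal polynomial, the factor (x − 5)^3 tells us the largest block for λ = 5 has size 3.
Step 3 — with total size 6, 3 blocks, and largest block 3, the block sizes (in nonincreasing order) are [3, 2, 1].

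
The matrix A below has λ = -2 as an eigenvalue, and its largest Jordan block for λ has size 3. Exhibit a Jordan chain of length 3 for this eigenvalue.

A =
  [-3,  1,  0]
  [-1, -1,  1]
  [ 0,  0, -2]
A Jordan chain for λ = -2 of length 3:
v_1 = (1, 1, 0)ᵀ
v_2 = (0, 1, 0)ᵀ
v_3 = (0, 0, 1)ᵀ

Let N = A − (-2)·I. We want v_3 with N^3 v_3 = 0 but N^2 v_3 ≠ 0; then v_{j-1} := N · v_j for j = 3, …, 2.

Pick v_3 = (0, 0, 1)ᵀ.
Then v_2 = N · v_3 = (0, 1, 0)ᵀ.
Then v_1 = N · v_2 = (1, 1, 0)ᵀ.

Sanity check: (A − (-2)·I) v_1 = (0, 0, 0)ᵀ = 0. ✓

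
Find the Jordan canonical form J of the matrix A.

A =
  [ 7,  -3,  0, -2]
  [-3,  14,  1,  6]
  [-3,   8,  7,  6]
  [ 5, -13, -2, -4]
J_3(6) ⊕ J_1(6)

The characteristic polynomial is
  det(x·I − A) = x^4 - 24*x^3 + 216*x^2 - 864*x + 1296 = (x - 6)^4

Eigenvalues and multiplicities (the geometric multiplicity of λ is n − rank(A − λI), which equals the number of Jordan blocks for λ):
  λ = 6: algebraic multiplicity = 4, geometric multiplicity = 2

Determining the block sizes for each eigenvalue:
  λ = 6: with am = 4 and gm = 2, the partition is not yet determined (e.g. several partitions of 4 into 2 parts exist). Let N = A − (6)·I. Computing rank(N^1) = 2, rank(N^2) = 1, rank(N^3) = 0; the number of blocks of size ≥ j is rank(N^{j−1}) − rank(N^j), giving [2, 1, 1]. So we have 1 block(s) of size 3, 1 block(s) of size 1 → block sizes [3, 1]

Assembling the blocks gives a Jordan form
J =
  [6, 1, 0, 0]
  [0, 6, 1, 0]
  [0, 0, 6, 0]
  [0, 0, 0, 6]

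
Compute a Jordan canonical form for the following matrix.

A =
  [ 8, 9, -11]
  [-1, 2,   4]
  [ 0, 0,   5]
J_3(5)

The characteristic polynomial is
  det(x·I − A) = x^3 - 15*x^2 + 75*x - 125 = (x - 5)^3

Eigenvalues and multiplicities (the geometric multiplicity of λ is n − rank(A − λI), which equals the number of Jordan blocks for λ):
  λ = 5: algebraic multiplicity = 3, geometric multiplicity = 1

Determining the block sizes for each eigenvalue:
  λ = 5: one block (gm = 1), so the single block has size am = 3 → block sizes [3]

Assembling the blocks gives a Jordan form
J =
  [5, 1, 0]
  [0, 5, 1]
  [0, 0, 5]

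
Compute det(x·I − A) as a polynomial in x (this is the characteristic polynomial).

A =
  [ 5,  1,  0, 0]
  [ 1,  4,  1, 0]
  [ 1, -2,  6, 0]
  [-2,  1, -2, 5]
x^4 - 20*x^3 + 150*x^2 - 500*x + 625

Expanding det(x·I − A) (e.g. by cofactor expansion or by noting that A is similar to its Jordan form J, which has the same characteristic polynomial as A) gives
  χ_A(x) = x^4 - 20*x^3 + 150*x^2 - 500*x + 625
which factors as (x - 5)^4. The eigenvalues (with algebraic multiplicities) are λ = 5 with multiplicity 4.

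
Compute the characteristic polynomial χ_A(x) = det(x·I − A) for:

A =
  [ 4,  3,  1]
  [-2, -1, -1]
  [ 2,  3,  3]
x^3 - 6*x^2 + 12*x - 8

Expanding det(x·I − A) (e.g. by cofactor expansion or by noting that A is similar to its Jordan form J, which has the same characteristic polynomial as A) gives
  χ_A(x) = x^3 - 6*x^2 + 12*x - 8
which factors as (x - 2)^3. The eigenvalues (with algebraic multiplicities) are λ = 2 with multiplicity 3.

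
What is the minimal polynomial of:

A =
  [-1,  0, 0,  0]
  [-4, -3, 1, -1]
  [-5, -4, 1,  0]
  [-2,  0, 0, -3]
x^4 + 6*x^3 + 12*x^2 + 10*x + 3

The characteristic polynomial is χ_A(x) = (x + 1)^3*(x + 3), so the eigenvalues are known. The minimal polynomial is
  m_A(x) = Π_λ (x − λ)^{k_λ}
where k_λ is the size of the *largest* Jordan block for λ (equivalently, the smallest k with (A − λI)^k v = 0 for every generalised eigenvector v of λ).

  λ = -3: largest Jordan block has size 1, contributing (x + 3)
  λ = -1: largest Jordan block has size 3, contributing (x + 1)^3

So m_A(x) = (x + 1)^3*(x + 3) = x^4 + 6*x^3 + 12*x^2 + 10*x + 3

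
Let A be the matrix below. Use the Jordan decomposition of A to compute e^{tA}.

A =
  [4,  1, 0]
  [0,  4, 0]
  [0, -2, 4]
e^{tA} =
  [exp(4*t), t*exp(4*t), 0]
  [0, exp(4*t), 0]
  [0, -2*t*exp(4*t), exp(4*t)]

Strategy: write A = P · J · P⁻¹ where J is a Jordan canonical form, so e^{tA} = P · e^{tJ} · P⁻¹, and e^{tJ} can be computed block-by-block.

A has Jordan form
J =
  [4, 1, 0]
  [0, 4, 0]
  [0, 0, 4]
(up to reordering of blocks).

Per-block formulas:
  For a 2×2 Jordan block J_2(4): exp(t · J_2(4)) = e^(4t)·(I + t·N), where N is the 2×2 nilpotent shift.
  For a 1×1 block at λ = 4: exp(t · [4]) = [e^(4t)].

After assembling e^{tJ} and conjugating by P, we get:

e^{tA} =
  [exp(4*t), t*exp(4*t), 0]
  [0, exp(4*t), 0]
  [0, -2*t*exp(4*t), exp(4*t)]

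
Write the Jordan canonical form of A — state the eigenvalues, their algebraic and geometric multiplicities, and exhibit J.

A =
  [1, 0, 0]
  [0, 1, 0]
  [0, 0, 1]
J_1(1) ⊕ J_1(1) ⊕ J_1(1)

The characteristic polynomial is
  det(x·I − A) = x^3 - 3*x^2 + 3*x - 1 = (x - 1)^3

Eigenvalues and multiplicities (the geometric multiplicity of λ is n − rank(A − λI), which equals the number of Jordan blocks for λ):
  λ = 1: algebraic multiplicity = 3, geometric multiplicity = 3

Determining the block sizes for each eigenvalue:
  λ = 1: gm = am = 3, so every block has size 1 → block sizes [1, 1, 1]

Assembling the blocks gives a Jordan form
J =
  [1, 0, 0]
  [0, 1, 0]
  [0, 0, 1]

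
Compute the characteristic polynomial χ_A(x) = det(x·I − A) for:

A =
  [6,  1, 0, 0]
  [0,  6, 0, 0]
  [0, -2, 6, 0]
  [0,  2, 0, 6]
x^4 - 24*x^3 + 216*x^2 - 864*x + 1296

Expanding det(x·I − A) (e.g. by cofactor expansion or by noting that A is similar to its Jordan form J, which has the same characteristic polynomial as A) gives
  χ_A(x) = x^4 - 24*x^3 + 216*x^2 - 864*x + 1296
which factors as (x - 6)^4. The eigenvalues (with algebraic multiplicities) are λ = 6 with multiplicity 4.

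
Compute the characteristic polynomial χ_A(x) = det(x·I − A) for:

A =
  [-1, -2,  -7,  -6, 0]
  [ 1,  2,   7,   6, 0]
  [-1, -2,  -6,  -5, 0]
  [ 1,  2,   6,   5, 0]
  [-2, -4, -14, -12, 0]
x^5

Expanding det(x·I − A) (e.g. by cofactor expansion or by noting that A is similar to its Jordan form J, which has the same characteristic polynomial as A) gives
  χ_A(x) = x^5
which factors as x^5. The eigenvalues (with algebraic multiplicities) are λ = 0 with multiplicity 5.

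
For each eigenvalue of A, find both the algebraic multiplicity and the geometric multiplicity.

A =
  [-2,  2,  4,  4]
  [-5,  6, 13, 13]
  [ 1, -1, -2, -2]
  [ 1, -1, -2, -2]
λ = 0: alg = 4, geom = 2

Step 1 — factor the characteristic polynomial to read off the algebraic multiplicities:
  χ_A(x) = x^4

Step 2 — compute geometric multiplicities via the rank-nullity identity g(λ) = n − rank(A − λI):
  rank(A − (0)·I) = 2, so dim ker(A − (0)·I) = n − 2 = 2

Summary:
  λ = 0: algebraic multiplicity = 4, geometric multiplicity = 2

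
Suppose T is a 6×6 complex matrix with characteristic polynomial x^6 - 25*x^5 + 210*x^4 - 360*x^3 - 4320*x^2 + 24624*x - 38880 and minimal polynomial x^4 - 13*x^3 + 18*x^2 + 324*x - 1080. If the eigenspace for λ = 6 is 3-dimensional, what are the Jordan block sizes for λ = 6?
Block sizes for λ = 6: [3, 1, 1]

Step 1 — from the characteristic polynomial, algebraic multiplicity of λ = 6 is 5. From dim ker(T − (6)·I) = 3, there are exactly 3 Jordan blocks for λ = 6.
Step 2 — from the minimal polynomial, the factor (x − 6)^3 tells us the largest block for λ = 6 has size 3.
Step 3 — with total size 5, 3 blocks, and largest block 3, the block sizes (in nonincreasing order) are [3, 1, 1].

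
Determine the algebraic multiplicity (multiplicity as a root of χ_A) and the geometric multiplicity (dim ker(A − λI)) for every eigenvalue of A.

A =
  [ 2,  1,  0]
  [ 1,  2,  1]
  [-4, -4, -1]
λ = 1: alg = 3, geom = 1

Step 1 — factor the characteristic polynomial to read off the algebraic multiplicities:
  χ_A(x) = (x - 1)^3

Step 2 — compute geometric multiplicities via the rank-nullity identity g(λ) = n − rank(A − λI):
  rank(A − (1)·I) = 2, so dim ker(A − (1)·I) = n − 2 = 1

Summary:
  λ = 1: algebraic multiplicity = 3, geometric multiplicity = 1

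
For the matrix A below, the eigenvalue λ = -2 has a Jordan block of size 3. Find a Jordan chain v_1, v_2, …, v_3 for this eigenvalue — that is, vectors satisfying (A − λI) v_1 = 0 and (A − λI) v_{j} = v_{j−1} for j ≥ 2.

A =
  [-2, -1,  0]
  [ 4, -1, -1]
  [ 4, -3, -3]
A Jordan chain for λ = -2 of length 3:
v_1 = (-4, 0, -16)ᵀ
v_2 = (0, 4, 4)ᵀ
v_3 = (1, 0, 0)ᵀ

Let N = A − (-2)·I. We want v_3 with N^3 v_3 = 0 but N^2 v_3 ≠ 0; then v_{j-1} := N · v_j for j = 3, …, 2.

Pick v_3 = (1, 0, 0)ᵀ.
Then v_2 = N · v_3 = (0, 4, 4)ᵀ.
Then v_1 = N · v_2 = (-4, 0, -16)ᵀ.

Sanity check: (A − (-2)·I) v_1 = (0, 0, 0)ᵀ = 0. ✓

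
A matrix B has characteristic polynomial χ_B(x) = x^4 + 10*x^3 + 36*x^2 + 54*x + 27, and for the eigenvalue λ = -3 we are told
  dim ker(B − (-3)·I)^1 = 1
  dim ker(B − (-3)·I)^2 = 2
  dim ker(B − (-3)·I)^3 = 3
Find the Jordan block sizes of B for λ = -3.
Block sizes for λ = -3: [3]

From the dimensions of kernels of powers, the number of Jordan blocks of size at least j is d_j − d_{j−1} where d_j = dim ker(N^j) (with d_0 = 0). Computing the differences gives [1, 1, 1].
The number of blocks of size exactly k is (#blocks of size ≥ k) − (#blocks of size ≥ k + 1), so the partition is: 1 block(s) of size 3.
In nonincreasing order the block sizes are [3].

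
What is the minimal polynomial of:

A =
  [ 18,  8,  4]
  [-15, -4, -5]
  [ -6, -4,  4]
x^2 - 12*x + 36

The characteristic polynomial is χ_A(x) = (x - 6)^3, so the eigenvalues are known. The minimal polynomial is
  m_A(x) = Π_λ (x − λ)^{k_λ}
where k_λ is the size of the *largest* Jordan block for λ (equivalently, the smallest k with (A − λI)^k v = 0 for every generalised eigenvector v of λ).

  λ = 6: largest Jordan block has size 2, contributing (x − 6)^2

So m_A(x) = (x - 6)^2 = x^2 - 12*x + 36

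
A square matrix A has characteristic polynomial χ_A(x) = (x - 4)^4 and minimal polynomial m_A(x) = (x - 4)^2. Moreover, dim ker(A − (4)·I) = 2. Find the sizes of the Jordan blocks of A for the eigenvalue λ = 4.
Block sizes for λ = 4: [2, 2]

Step 1 — from the characteristic polynomial, algebraic multiplicity of λ = 4 is 4. From dim ker(A − (4)·I) = 2, there are exactly 2 Jordan blocks for λ = 4.
Step 2 — from the minimal polynomial, the factor (x − 4)^2 tells us the largest block for λ = 4 has size 2.
Step 3 — with total size 4, 2 blocks, and largest block 2, the block sizes (in nonincreasing order) are [2, 2].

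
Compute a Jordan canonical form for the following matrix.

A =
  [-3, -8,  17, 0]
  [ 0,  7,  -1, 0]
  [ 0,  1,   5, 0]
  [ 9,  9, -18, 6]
J_1(-3) ⊕ J_2(6) ⊕ J_1(6)

The characteristic polynomial is
  det(x·I − A) = x^4 - 15*x^3 + 54*x^2 + 108*x - 648 = (x - 6)^3*(x + 3)

Eigenvalues and multiplicities (the geometric multiplicity of λ is n − rank(A − λI), which equals the number of Jordan blocks for λ):
  λ = -3: algebraic multiplicity = 1, geometric multiplicity = 1
  λ = 6: algebraic multiplicity = 3, geometric multiplicity = 2

Determining the block sizes for each eigenvalue:
  λ = -3: one block (gm = 1), so the single block has size am = 1 → block sizes [1]
  λ = 6: 2 blocks summing to 3 forces exactly one block of size 2 and the rest size 1 → block sizes [2, 1]

Assembling the blocks gives a Jordan form
J =
  [-3, 0, 0, 0]
  [ 0, 6, 1, 0]
  [ 0, 0, 6, 0]
  [ 0, 0, 0, 6]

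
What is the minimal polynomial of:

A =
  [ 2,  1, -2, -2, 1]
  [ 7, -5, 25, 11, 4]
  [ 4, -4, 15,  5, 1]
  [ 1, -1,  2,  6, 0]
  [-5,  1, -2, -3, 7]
x^3 - 15*x^2 + 75*x - 125

The characteristic polynomial is χ_A(x) = (x - 5)^5, so the eigenvalues are known. The minimal polynomial is
  m_A(x) = Π_λ (x − λ)^{k_λ}
where k_λ is the size of the *largest* Jordan block for λ (equivalently, the smallest k with (A − λI)^k v = 0 for every generalised eigenvector v of λ).

  λ = 5: largest Jordan block has size 3, contributing (x − 5)^3

So m_A(x) = (x - 5)^3 = x^3 - 15*x^2 + 75*x - 125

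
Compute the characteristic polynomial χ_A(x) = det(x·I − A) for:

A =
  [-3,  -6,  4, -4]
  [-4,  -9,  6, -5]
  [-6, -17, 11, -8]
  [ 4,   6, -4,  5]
x^4 - 4*x^3 + 6*x^2 - 4*x + 1

Expanding det(x·I − A) (e.g. by cofactor expansion or by noting that A is similar to its Jordan form J, which has the same characteristic polynomial as A) gives
  χ_A(x) = x^4 - 4*x^3 + 6*x^2 - 4*x + 1
which factors as (x - 1)^4. The eigenvalues (with algebraic multiplicities) are λ = 1 with multiplicity 4.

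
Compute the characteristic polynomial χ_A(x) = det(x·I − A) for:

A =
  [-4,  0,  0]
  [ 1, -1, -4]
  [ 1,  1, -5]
x^3 + 10*x^2 + 33*x + 36

Expanding det(x·I − A) (e.g. by cofactor expansion or by noting that A is similar to its Jordan form J, which has the same characteristic polynomial as A) gives
  χ_A(x) = x^3 + 10*x^2 + 33*x + 36
which factors as (x + 3)^2*(x + 4). The eigenvalues (with algebraic multiplicities) are λ = -4 with multiplicity 1, λ = -3 with multiplicity 2.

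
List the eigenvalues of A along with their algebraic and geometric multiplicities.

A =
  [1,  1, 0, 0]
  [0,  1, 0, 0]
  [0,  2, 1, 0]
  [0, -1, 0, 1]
λ = 1: alg = 4, geom = 3

Step 1 — factor the characteristic polynomial to read off the algebraic multiplicities:
  χ_A(x) = (x - 1)^4

Step 2 — compute geometric multiplicities via the rank-nullity identity g(λ) = n − rank(A − λI):
  rank(A − (1)·I) = 1, so dim ker(A − (1)·I) = n − 1 = 3

Summary:
  λ = 1: algebraic multiplicity = 4, geometric multiplicity = 3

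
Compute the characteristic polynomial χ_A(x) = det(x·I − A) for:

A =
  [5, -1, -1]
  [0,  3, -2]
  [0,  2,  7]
x^3 - 15*x^2 + 75*x - 125

Expanding det(x·I − A) (e.g. by cofactor expansion or by noting that A is similar to its Jordan form J, which has the same characteristic polynomial as A) gives
  χ_A(x) = x^3 - 15*x^2 + 75*x - 125
which factors as (x - 5)^3. The eigenvalues (with algebraic multiplicities) are λ = 5 with multiplicity 3.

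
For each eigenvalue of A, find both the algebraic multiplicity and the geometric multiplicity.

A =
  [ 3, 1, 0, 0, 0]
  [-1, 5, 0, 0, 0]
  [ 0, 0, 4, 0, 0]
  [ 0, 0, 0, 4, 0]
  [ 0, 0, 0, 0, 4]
λ = 4: alg = 5, geom = 4

Step 1 — factor the characteristic polynomial to read off the algebraic multiplicities:
  χ_A(x) = (x - 4)^5

Step 2 — compute geometric multiplicities via the rank-nullity identity g(λ) = n − rank(A − λI):
  rank(A − (4)·I) = 1, so dim ker(A − (4)·I) = n − 1 = 4

Summary:
  λ = 4: algebraic multiplicity = 5, geometric multiplicity = 4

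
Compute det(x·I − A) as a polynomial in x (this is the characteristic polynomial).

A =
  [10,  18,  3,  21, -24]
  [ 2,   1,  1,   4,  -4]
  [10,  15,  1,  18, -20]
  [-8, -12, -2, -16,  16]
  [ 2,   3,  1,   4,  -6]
x^5 + 10*x^4 + 40*x^3 + 80*x^2 + 80*x + 32

Expanding det(x·I − A) (e.g. by cofactor expansion or by noting that A is similar to its Jordan form J, which has the same characteristic polynomial as A) gives
  χ_A(x) = x^5 + 10*x^4 + 40*x^3 + 80*x^2 + 80*x + 32
which factors as (x + 2)^5. The eigenvalues (with algebraic multiplicities) are λ = -2 with multiplicity 5.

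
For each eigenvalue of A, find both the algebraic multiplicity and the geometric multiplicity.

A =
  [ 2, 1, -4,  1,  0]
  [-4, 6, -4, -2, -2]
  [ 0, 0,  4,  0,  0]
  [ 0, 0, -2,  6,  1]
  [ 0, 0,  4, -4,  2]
λ = 4: alg = 5, geom = 3

Step 1 — factor the characteristic polynomial to read off the algebraic multiplicities:
  χ_A(x) = (x - 4)^5

Step 2 — compute geometric multiplicities via the rank-nullity identity g(λ) = n − rank(A − λI):
  rank(A − (4)·I) = 2, so dim ker(A − (4)·I) = n − 2 = 3

Summary:
  λ = 4: algebraic multiplicity = 5, geometric multiplicity = 3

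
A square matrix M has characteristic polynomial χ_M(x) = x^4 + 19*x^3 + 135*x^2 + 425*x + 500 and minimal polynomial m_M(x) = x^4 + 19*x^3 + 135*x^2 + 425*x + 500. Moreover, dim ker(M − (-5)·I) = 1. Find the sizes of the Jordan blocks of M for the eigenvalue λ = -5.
Block sizes for λ = -5: [3]

Step 1 — from the characteristic polynomial, algebraic multiplicity of λ = -5 is 3. From dim ker(M − (-5)·I) = 1, there are exactly 1 Jordan blocks for λ = -5.
Step 2 — from the minimal polynomial, the factor (x + 5)^3 tells us the largest block for λ = -5 has size 3.
Step 3 — with total size 3, 1 blocks, and largest block 3, the block sizes (in nonincreasing order) are [3].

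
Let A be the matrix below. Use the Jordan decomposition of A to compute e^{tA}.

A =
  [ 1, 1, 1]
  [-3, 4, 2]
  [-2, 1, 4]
e^{tA} =
  [-t^2*exp(3*t)/2 - 2*t*exp(3*t) + exp(3*t), t*exp(3*t), t^2*exp(3*t)/2 + t*exp(3*t)]
  [-t^2*exp(3*t)/2 - 3*t*exp(3*t), t*exp(3*t) + exp(3*t), t^2*exp(3*t)/2 + 2*t*exp(3*t)]
  [-t^2*exp(3*t)/2 - 2*t*exp(3*t), t*exp(3*t), t^2*exp(3*t)/2 + t*exp(3*t) + exp(3*t)]

Strategy: write A = P · J · P⁻¹ where J is a Jordan canonical form, so e^{tA} = P · e^{tJ} · P⁻¹, and e^{tJ} can be computed block-by-block.

A has Jordan form
J =
  [3, 1, 0]
  [0, 3, 1]
  [0, 0, 3]
(up to reordering of blocks).

Per-block formulas:
  For a 3×3 Jordan block J_3(3): exp(t · J_3(3)) = e^(3t)·(I + t·N + (t^2/2)·N^2), where N is the 3×3 nilpotent shift.

After assembling e^{tJ} and conjugating by P, we get:

e^{tA} =
  [-t^2*exp(3*t)/2 - 2*t*exp(3*t) + exp(3*t), t*exp(3*t), t^2*exp(3*t)/2 + t*exp(3*t)]
  [-t^2*exp(3*t)/2 - 3*t*exp(3*t), t*exp(3*t) + exp(3*t), t^2*exp(3*t)/2 + 2*t*exp(3*t)]
  [-t^2*exp(3*t)/2 - 2*t*exp(3*t), t*exp(3*t), t^2*exp(3*t)/2 + t*exp(3*t) + exp(3*t)]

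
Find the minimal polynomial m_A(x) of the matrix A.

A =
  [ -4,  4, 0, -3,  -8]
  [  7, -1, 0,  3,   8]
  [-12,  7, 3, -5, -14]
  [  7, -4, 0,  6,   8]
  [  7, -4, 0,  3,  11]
x^2 - 6*x + 9

The characteristic polynomial is χ_A(x) = (x - 3)^5, so the eigenvalues are known. The minimal polynomial is
  m_A(x) = Π_λ (x − λ)^{k_λ}
where k_λ is the size of the *largest* Jordan block for λ (equivalently, the smallest k with (A − λI)^k v = 0 for every generalised eigenvector v of λ).

  λ = 3: largest Jordan block has size 2, contributing (x − 3)^2

So m_A(x) = (x - 3)^2 = x^2 - 6*x + 9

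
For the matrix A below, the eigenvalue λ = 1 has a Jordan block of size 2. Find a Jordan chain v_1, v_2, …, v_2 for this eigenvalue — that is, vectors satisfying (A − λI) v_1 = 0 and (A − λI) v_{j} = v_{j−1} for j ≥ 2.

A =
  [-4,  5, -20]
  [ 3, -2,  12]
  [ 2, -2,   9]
A Jordan chain for λ = 1 of length 2:
v_1 = (-5, 3, 2)ᵀ
v_2 = (1, 0, 0)ᵀ

Let N = A − (1)·I. We want v_2 with N^2 v_2 = 0 but N^1 v_2 ≠ 0; then v_{j-1} := N · v_j for j = 2, …, 2.

Pick v_2 = (1, 0, 0)ᵀ.
Then v_1 = N · v_2 = (-5, 3, 2)ᵀ.

Sanity check: (A − (1)·I) v_1 = (0, 0, 0)ᵀ = 0. ✓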